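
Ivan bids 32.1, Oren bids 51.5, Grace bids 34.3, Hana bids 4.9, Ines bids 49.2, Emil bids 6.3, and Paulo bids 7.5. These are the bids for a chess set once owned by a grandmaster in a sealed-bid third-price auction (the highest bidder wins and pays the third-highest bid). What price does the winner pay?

34.3

Bids in descending order: Oren 51.5, then Ines 49.2, then Grace 34.3, then Ivan 32.1, then Paulo 7.5, then Emil 6.3, then Hana 4.9.
Oren is the highest bidder, so Oren wins.
Under the third-price rule, the price is the third-highest bid: 34.3.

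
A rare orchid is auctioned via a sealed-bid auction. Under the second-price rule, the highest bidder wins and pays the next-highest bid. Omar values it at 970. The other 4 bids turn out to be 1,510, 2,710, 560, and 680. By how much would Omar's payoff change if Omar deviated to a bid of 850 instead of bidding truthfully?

The highest competing bid is 2,710.
Bidding truthfully at 970: the top bid is 2,710 (a rival), so Omar loses. Payoff = 0.
Bidding 850: the top bid is 2,710 (a rival), so Omar loses. Payoff = 0.
Change = 0 − 0 = 0.

Change in payoff: 0.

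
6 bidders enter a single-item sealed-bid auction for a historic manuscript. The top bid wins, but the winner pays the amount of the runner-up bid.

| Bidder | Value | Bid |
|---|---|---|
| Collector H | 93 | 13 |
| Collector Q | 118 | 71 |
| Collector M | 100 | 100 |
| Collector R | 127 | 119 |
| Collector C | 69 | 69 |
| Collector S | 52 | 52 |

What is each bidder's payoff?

Bids in descending order: Collector R 119; Collector M 100; Collector Q 71; Collector C 69; Collector S 52; Collector H 13.
Collector R has the top bid and wins; the price is the second-highest bid, 100.
Collector R's payoff = 127 − 100 = 27. All other bidders lose, so their payoff is 0.

Payoffs: Collector H 0, Collector Q 0, Collector M 0, Collector R 27, Collector C 0, Collector S 0.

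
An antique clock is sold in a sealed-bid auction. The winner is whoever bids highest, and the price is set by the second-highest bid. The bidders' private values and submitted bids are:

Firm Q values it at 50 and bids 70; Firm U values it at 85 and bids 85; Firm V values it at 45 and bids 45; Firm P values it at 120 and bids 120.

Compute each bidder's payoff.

Ordered from highest: Firm P 120 > Firm U 85 > Firm Q 70 > Firm V 45.
Firm P has the top bid and wins; the price is the second-highest bid, 85.
Firm P's payoff = 120 − 85 = 35. All other bidders lose, so their payoff is 0.

Payoffs: Firm Q 0, Firm U 0, Firm V 0, Firm P 35.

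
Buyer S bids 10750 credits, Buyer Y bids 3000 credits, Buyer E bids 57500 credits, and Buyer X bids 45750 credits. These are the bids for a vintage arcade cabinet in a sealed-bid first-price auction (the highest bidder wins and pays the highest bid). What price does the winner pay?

Sorted high to low: Buyer E 57500 credits; Buyer X 45750 credits; Buyer S 10750 credits; Buyer Y 3000 credits.
Buyer E is the highest bidder, so Buyer E wins.
Under the first-price rule, the price is the highest bid: 57500 credits.

Price paid: 57500 credits.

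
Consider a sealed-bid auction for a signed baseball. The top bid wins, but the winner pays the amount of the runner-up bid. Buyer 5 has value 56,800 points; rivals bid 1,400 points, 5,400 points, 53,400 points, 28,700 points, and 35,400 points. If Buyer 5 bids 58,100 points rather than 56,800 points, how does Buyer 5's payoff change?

Payoff change: 0 points.

The highest competing bid is 53,400 points.
Bidding truthfully at 56,800 points: Buyer 5 has the top bid, wins, and pays the second-highest bid 53,400 points. Payoff = 56,800 points − 53,400 points = 3,400 points.
Bidding 58,100 points: Buyer 5 has the top bid, wins, and pays the second-highest bid 53,400 points. Payoff = 56,800 points − 53,400 points = 3,400 points.
Change = 3,400 points − 3,400 points = 0 points.
The bid only affects whether you win, not the price — here both bids land on the same side of the top rival bid, so the deviation is payoff-neutral.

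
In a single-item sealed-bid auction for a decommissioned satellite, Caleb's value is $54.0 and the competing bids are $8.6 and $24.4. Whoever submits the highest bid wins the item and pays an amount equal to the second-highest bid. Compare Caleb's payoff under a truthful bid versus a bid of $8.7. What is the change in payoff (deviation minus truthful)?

-$29.6

The highest competing bid is $24.4.
Bidding truthfully at $54.0: Caleb has the top bid, wins, and pays the second-highest bid $24.4. Payoff = $54.0 − $24.4 = $29.6.
Bidding $8.7: the top bid is $24.4 (a rival), so Caleb loses. Payoff = $0.0.
Change = $0.0 − $29.6 = -$29.6.
This is the dominant-strategy logic: truthful bidding weakly beats any alternative.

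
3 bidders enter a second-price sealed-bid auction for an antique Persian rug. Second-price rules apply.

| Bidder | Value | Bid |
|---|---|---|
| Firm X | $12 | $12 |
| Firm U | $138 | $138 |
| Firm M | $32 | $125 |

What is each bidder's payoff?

Payoffs: Firm X $0, Firm U $13, Firm M $0.

Sorted high to low: Firm U $138, then Firm M $125, then Firm X $12.
Firm U has the top bid and wins; the price is the second-highest bid, $125.
Firm U's payoff = $138 − $125 = $13. All other bidders lose, so their payoff is 0.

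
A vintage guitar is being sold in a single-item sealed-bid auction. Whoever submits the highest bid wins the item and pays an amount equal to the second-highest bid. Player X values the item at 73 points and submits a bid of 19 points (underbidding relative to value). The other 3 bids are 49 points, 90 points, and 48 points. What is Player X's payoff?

Player X's payoff: 0 points.

Highest competing bid: 90 points.
Player X's bid 19 points is not the highest, so Player X loses, pays nothing, and earns zero payoff.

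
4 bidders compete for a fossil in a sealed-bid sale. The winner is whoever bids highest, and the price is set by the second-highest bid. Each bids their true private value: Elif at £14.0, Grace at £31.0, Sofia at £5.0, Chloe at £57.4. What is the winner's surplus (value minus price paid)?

£26.4

Ranking the bids: Chloe £57.4 > Grace £31.0 > Elif £14.0 > Sofia £5.0.
Chloe wins with the top bid and pays the second-highest, £31.0.
Surplus = £57.4 − £31.0 = £26.4.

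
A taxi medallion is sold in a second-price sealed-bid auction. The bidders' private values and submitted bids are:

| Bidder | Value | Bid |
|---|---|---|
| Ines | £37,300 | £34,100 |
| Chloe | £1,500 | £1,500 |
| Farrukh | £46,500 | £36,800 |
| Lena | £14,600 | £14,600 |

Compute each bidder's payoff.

Ines £0, Chloe £0, Farrukh £12,400, Lena £0.

Ordered from highest: Farrukh £36,800 > Ines £34,100 > Lena £14,600 > Chloe £1,500.
Farrukh has the top bid and wins; the price is the second-highest bid, £34,100.
Farrukh's payoff = £46,500 − £34,100 = £12,400. All other bidders lose, so their payoff is 0.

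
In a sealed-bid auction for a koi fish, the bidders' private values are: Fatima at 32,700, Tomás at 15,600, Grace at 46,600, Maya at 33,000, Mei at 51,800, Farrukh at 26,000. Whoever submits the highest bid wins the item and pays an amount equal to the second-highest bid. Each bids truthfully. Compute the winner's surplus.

Ordered from highest: Mei 51,800; Grace 46,600; Maya 33,000; Fatima 32,700; Farrukh 26,000; Tomás 15,600.
Mei wins with the top bid and pays the second-highest, 46,600.
Surplus = 51,800 − 46,600 = 5,200.

Surplus = 5,200.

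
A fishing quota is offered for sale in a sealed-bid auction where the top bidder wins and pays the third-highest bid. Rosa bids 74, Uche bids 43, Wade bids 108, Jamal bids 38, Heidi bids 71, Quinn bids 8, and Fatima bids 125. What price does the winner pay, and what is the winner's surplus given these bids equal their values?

Price 74; surplus 51.

Sorted high to low: Fatima 125, then Wade 108, then Rosa 74, then Heidi 71, then Uche 43, then Jamal 38, then Quinn 8.
Fatima is the highest bidder, so Fatima wins.
Under the third-price rule, the price is the third-highest bid: 74.
Surplus = 125 − 74 = 51.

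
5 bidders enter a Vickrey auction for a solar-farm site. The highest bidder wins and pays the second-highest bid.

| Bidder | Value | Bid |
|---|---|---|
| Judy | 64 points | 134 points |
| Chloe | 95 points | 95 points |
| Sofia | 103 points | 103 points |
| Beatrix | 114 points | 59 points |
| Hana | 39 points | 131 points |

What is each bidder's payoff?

Judy -67 points, Chloe 0 points, Sofia 0 points, Beatrix 0 points, Hana 0 points.

Bids in descending order: Judy 134 points, then Hana 131 points, then Sofia 103 points, then Chloe 95 points, then Beatrix 59 points.
Judy has the top bid and wins; the price is the second-highest bid, 131 points.
Judy's payoff = 64 points − 131 points = -67 points. All other bidders lose, so their payoff is 0.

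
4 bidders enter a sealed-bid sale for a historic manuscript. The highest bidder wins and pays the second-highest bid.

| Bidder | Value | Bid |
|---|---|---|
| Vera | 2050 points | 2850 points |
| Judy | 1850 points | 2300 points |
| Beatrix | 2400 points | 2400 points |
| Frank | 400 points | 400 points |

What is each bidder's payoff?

Ranking the bids: Vera 2850 points, then Beatrix 2400 points, then Judy 2300 points, then Frank 400 points.
Vera has the top bid and wins; the price is the second-highest bid, 2400 points.
Vera's payoff = 2050 points − 2400 points = -350 points. All other bidders lose, so their payoff is 0.

Vera -350 points, Judy 0 points, Beatrix 0 points, Frank 0 points.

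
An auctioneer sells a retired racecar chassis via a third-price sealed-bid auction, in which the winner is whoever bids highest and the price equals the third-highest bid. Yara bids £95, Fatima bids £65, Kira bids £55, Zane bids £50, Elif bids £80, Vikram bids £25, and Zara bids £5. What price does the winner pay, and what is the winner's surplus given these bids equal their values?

Bids in descending order: Yara £95, then Elif £80, then Fatima £65, then Kira £55, then Zane £50, then Vikram £25, then Zara £5.
Yara is the highest bidder, so Yara wins.
Under the third-price rule, the price is the third-highest bid: £65.
Surplus = £95 − £65 = £30.

The winner pays £65 for a surplus of £30.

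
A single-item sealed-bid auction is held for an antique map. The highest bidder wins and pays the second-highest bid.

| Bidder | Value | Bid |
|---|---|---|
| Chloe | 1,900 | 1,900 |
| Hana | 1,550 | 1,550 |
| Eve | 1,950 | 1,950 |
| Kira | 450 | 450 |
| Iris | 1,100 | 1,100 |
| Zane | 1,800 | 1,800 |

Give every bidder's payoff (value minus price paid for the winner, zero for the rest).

Sorted high to low: Eve 1,950, then Chloe 1,900, then Zane 1,800, then Hana 1,550, then Iris 1,100, then Kira 450.
Eve has the top bid and wins; the price is the second-highest bid, 1,900.
Eve's payoff = 1,950 − 1,900 = 50. All other bidders lose, so their payoff is 0.

Chloe 0, Hana 0, Eve 50, Kira 0, Iris 0, Zane 0.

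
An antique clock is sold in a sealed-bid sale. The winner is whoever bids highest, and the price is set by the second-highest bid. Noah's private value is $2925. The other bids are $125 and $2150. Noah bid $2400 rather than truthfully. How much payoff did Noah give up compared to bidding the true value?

$0

The highest competing bid is $2150.
Bidding truthfully at $2925: Noah has the top bid, wins, and pays the second-highest bid $2150. Payoff = $2925 − $2150 = $775.
Bidding $2400: Noah has the top bid, wins, and pays the second-highest bid $2150. Payoff = $2925 − $2150 = $775.
Regret = truthful payoff − actual payoff = $775 − $775 = $0.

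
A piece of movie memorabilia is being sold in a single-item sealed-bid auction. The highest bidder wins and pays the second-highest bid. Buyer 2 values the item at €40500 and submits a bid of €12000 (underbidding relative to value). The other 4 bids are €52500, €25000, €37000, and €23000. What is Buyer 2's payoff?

€0

Highest competing bid: €52500.
Buyer 2's bid €12000 is not the highest, so Buyer 2 loses, pays nothing, and earns zero payoff.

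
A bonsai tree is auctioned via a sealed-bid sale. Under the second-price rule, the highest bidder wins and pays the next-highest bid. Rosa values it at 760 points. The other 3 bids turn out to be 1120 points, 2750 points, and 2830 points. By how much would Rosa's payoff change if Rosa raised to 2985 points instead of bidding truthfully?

The highest competing bid is 2830 points.
Bidding truthfully at 760 points: the top bid is 2830 points (a rival), so Rosa loses. Payoff = 0 points.
Bidding 2985 points: Rosa has the top bid, wins, and pays the second-highest bid 2830 points. Payoff = 760 points − 2830 points = -2070 points.
Change = -2070 points − 0 points = -2070 points.
This is the dominant-strategy logic: truthful bidding weakly beats any alternative.

Payoff change: -2070 points.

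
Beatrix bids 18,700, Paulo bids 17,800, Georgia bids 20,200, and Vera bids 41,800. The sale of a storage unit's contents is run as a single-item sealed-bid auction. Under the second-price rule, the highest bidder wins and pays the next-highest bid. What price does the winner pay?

Bids in descending order: Vera 41,800; Georgia 20,200; Beatrix 18,700; Paulo 17,800.
Vera has the highest bid, so Vera wins.
The second-highest bid is 20,200, so that is what Vera pays.

The winner pays 20,200.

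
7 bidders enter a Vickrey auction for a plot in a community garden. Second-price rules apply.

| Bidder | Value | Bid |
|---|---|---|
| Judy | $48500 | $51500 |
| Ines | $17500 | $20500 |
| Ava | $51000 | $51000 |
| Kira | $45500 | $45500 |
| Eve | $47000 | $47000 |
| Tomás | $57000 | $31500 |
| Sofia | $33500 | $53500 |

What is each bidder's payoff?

Ranking the bids: Sofia $53500 > Judy $51500 > Ava $51000 > Eve $47000 > Kira $45500 > Tomás $31500 > Ines $20500.
Sofia has the top bid and wins; the price is the second-highest bid, $51500.
Sofia's payoff = $33500 − $51500 = -$18000. All other bidders lose, so their payoff is 0.

Judy $0, Ines $0, Ava $0, Kira $0, Eve $0, Tomás $0, Sofia -$18000.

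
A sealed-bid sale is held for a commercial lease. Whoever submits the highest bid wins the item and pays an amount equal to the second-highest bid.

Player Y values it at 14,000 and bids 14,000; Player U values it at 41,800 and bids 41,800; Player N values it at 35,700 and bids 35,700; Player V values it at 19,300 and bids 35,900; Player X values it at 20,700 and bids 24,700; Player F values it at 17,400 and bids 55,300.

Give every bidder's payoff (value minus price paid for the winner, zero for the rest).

Payoffs: Player Y 0, Player U 0, Player N 0, Player V 0, Player X 0, Player F -24,400.

Sorted high to low: Player F 55,300, then Player U 41,800, then Player V 35,900, then Player N 35,700, then Player X 24,700, then Player Y 14,000.
Player F has the top bid and wins; the price is the second-highest bid, 41,800.
Player F's payoff = 17,400 − 41,800 = -24,400. All other bidders lose, so their payoff is 0.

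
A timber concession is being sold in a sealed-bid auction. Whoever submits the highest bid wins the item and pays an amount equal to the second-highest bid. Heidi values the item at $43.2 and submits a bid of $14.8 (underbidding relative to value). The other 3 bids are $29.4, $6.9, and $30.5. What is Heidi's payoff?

$0.0

Highest competing bid: $30.5.
Heidi's bid $14.8 is not the highest, so Heidi loses, pays nothing, and earns zero payoff.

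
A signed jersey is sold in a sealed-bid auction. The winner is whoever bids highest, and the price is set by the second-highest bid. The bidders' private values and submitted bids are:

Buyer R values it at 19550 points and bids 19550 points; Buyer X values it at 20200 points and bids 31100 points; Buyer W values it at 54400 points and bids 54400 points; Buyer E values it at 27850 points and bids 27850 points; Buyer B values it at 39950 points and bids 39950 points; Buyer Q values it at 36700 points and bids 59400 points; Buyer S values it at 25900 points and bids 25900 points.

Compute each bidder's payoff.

Bids in descending order: Buyer Q 59400 points; Buyer W 54400 points; Buyer B 39950 points; Buyer X 31100 points; Buyer E 27850 points; Buyer S 25900 points; Buyer R 19550 points.
Buyer Q has the top bid and wins; the price is the second-highest bid, 54400 points.
Buyer Q's payoff = 36700 points − 54400 points = -17700 points. All other bidders lose, so their payoff is 0.

Payoffs: Buyer R 0 points, Buyer X 0 points, Buyer W 0 points, Buyer E 0 points, Buyer B 0 points, Buyer Q -17700 points, Buyer S 0 points.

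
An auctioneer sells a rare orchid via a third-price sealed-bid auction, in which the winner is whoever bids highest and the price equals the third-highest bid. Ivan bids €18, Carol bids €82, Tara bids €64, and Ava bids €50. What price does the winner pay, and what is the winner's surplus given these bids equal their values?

Sorted high to low: Carol €82; Tara €64; Ava €50; Ivan €18.
Carol is the highest bidder, so Carol wins.
Under the third-price rule, the price is the third-highest bid: €50.
Surplus = €82 − €50 = €32.

The winner pays €50 for a surplus of €32.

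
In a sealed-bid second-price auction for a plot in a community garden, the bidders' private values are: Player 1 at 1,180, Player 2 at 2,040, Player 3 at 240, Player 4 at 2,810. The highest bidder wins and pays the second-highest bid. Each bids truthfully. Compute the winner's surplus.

Winner's surplus: 770.

Ranking the bids: Player 4 2,810 > Player 2 2,040 > Player 1 1,180 > Player 3 240.
Player 4 wins with the top bid and pays the second-highest, 2,040.
Surplus = 2,810 − 2,040 = 770.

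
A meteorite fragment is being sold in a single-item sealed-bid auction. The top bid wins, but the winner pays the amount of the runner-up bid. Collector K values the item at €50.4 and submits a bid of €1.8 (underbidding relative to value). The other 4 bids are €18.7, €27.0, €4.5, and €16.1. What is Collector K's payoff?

Payoff = €0.0.

Highest competing bid: €27.0.
Collector K's bid €1.8 is not the highest, so Collector K loses, pays nothing, and earns zero payoff.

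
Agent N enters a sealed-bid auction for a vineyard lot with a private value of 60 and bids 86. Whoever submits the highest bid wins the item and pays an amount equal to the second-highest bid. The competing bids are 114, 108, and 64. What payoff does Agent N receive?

Payoff = 0.

Highest competing bid: 114.
Agent N's bid 86 is not the highest, so Agent N loses, pays nothing, and earns zero payoff.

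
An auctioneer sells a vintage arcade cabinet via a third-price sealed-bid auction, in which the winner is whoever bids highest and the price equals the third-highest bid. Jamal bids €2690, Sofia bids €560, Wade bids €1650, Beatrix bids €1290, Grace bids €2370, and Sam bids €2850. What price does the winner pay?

Ordered from highest: Sam €2850, then Jamal €2690, then Grace €2370, then Wade €1650, then Beatrix €1290, then Sofia €560.
Sam is the highest bidder, so Sam wins.
Under the third-price rule, the price is the third-highest bid: €2370.

Price paid: €2370.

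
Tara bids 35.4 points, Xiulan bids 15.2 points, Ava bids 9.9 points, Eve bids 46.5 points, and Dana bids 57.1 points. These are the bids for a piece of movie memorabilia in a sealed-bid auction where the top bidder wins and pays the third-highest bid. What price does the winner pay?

35.4 points

Ordered from highest: Dana 57.1 points > Eve 46.5 points > Tara 35.4 points > Xiulan 15.2 points > Ava 9.9 points.
Dana is the highest bidder, so Dana wins.
Under the third-price rule, the price is the third-highest bid: 35.4 points.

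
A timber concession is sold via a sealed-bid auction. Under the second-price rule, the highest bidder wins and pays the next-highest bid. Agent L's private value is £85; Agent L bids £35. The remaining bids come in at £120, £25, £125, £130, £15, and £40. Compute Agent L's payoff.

Payoff = £0.

Highest competing bid: £130.
Agent L's bid £35 is not the highest, so Agent L loses, pays nothing, and earns zero payoff.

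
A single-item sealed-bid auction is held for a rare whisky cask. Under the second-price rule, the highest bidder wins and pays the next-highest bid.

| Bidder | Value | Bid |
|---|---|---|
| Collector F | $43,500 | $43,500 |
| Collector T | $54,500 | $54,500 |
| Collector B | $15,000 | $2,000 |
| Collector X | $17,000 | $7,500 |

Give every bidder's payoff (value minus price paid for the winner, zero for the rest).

Ranking the bids: Collector T $54,500 > Collector F $43,500 > Collector X $7,500 > Collector B $2,000.
Collector T has the top bid and wins; the price is the second-highest bid, $43,500.
Collector T's payoff = $54,500 − $43,500 = $11,000. All other bidders lose, so their payoff is 0.

Collector F $0, Collector T $11,000, Collector B $0, Collector X $0.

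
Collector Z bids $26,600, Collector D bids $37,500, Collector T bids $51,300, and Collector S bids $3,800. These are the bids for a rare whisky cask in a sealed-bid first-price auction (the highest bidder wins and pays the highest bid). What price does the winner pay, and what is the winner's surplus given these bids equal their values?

Ordered from highest: Collector T $51,300 > Collector D $37,500 > Collector Z $26,600 > Collector S $3,800.
Collector T is the highest bidder, so Collector T wins.
Under the first-price rule, the price is the highest bid: $51,300.
Surplus = $51,300 − $51,300 = $0.

Price $51,300; surplus $0.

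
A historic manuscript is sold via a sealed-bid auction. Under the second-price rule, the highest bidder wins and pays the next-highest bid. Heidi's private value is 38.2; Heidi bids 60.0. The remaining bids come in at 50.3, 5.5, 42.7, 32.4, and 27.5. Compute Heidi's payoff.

-12.1

Highest competing bid: 50.3.
Heidi's bid 60.0 is the highest overall, so Heidi wins and pays the second-highest bid, 50.3.
Payoff = value − price = 38.2 − 50.3 = -12.1.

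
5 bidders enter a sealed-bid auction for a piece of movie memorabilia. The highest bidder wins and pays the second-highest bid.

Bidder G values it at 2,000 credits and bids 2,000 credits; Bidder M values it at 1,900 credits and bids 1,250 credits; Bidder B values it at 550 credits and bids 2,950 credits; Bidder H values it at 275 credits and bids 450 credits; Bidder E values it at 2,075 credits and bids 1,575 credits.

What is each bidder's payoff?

Sorted high to low: Bidder B 2,950 credits > Bidder G 2,000 credits > Bidder E 1,575 credits > Bidder M 1,250 credits > Bidder H 450 credits.
Bidder B has the top bid and wins; the price is the second-highest bid, 2,000 credits.
Bidder B's payoff = 550 credits − 2,000 credits = -1,450 credits. All other bidders lose, so their payoff is 0.

Bidder G 0 credits, Bidder M 0 credits, Bidder B -1,450 credits, Bidder H 0 credits, Bidder E 0 credits.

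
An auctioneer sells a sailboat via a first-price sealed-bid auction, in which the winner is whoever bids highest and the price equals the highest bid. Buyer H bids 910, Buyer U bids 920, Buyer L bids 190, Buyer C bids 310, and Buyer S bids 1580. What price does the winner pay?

Price paid: 1580.

Sorted high to low: Buyer S 1580, then Buyer U 920, then Buyer H 910, then Buyer C 310, then Buyer L 190.
Buyer S is the highest bidder, so Buyer S wins.
Under the first-price rule, the price is the highest bid: 1580.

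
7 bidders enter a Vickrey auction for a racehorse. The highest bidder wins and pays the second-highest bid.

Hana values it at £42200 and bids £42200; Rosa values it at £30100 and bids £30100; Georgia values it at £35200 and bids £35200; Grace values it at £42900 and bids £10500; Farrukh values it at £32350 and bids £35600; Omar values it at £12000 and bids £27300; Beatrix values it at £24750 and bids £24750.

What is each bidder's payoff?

Bids in descending order: Hana £42200; Farrukh £35600; Georgia £35200; Rosa £30100; Omar £27300; Beatrix £24750; Grace £10500.
Hana has the top bid and wins; the price is the second-highest bid, £35600.
Hana's payoff = £42200 − £35600 = £6600. All other bidders lose, so their payoff is 0.

Payoffs: Hana £6600, Rosa £0, Georgia £0, Grace £0, Farrukh £0, Omar £0, Beatrix £0.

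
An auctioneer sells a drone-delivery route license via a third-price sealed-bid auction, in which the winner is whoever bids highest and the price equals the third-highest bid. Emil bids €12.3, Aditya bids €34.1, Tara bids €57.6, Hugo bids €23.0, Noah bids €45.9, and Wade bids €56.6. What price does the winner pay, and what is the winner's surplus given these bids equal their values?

The winner pays €45.9 for a surplus of €11.7.

Bids in descending order: Tara €57.6; Wade €56.6; Noah €45.9; Aditya €34.1; Hugo €23.0; Emil €12.3.
Tara is the highest bidder, so Tara wins.
Under the third-price rule, the price is the third-highest bid: €45.9.
Surplus = €57.6 − €45.9 = €11.7.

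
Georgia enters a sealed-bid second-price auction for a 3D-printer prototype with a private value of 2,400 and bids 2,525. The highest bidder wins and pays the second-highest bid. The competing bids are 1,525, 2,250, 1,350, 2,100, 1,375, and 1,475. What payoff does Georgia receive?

150

Highest competing bid: 2,250.
Georgia's bid 2,525 is the highest overall, so Georgia wins and pays the second-highest bid, 2,250.
Payoff = value − price = 2,400 − 2,250 = 150.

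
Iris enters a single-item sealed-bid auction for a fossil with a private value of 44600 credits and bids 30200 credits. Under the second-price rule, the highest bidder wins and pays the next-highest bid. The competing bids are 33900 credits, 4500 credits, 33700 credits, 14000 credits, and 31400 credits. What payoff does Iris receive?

0 credits

Highest competing bid: 33900 credits.
Iris's bid 30200 credits is not the highest, so Iris loses, pays nothing, and earns zero payoff.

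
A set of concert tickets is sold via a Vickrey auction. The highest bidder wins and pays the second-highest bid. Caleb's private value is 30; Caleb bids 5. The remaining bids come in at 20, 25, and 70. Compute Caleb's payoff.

Payoff = 0.

Highest competing bid: 70.
Caleb's bid 5 is not the highest, so Caleb loses, pays nothing, and earns zero payoff.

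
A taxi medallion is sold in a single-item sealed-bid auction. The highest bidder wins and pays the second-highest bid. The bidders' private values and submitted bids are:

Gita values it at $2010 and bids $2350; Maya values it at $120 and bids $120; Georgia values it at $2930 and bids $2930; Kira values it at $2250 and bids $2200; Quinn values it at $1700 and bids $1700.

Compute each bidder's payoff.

Ranking the bids: Georgia $2930 > Gita $2350 > Kira $2200 > Quinn $1700 > Maya $120.
Georgia has the top bid and wins; the price is the second-highest bid, $2350.
Georgia's payoff = $2930 − $2350 = $580. All other bidders lose, so their payoff is 0.

Gita $0, Maya $0, Georgia $580, Kira $0, Quinn $0.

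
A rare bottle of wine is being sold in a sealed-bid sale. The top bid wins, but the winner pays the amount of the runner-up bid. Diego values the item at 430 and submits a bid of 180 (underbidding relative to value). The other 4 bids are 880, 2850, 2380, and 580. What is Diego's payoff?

Diego's payoff: 0.

Highest competing bid: 2850.
Diego's bid 180 is not the highest, so Diego loses, pays nothing, and earns zero payoff.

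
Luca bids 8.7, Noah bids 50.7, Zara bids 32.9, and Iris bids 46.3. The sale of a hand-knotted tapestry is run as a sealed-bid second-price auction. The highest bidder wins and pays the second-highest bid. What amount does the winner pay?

Price paid: 46.3.

Bids in descending order: Noah 50.7 > Iris 46.3 > Zara 32.9 > Luca 8.7.
Noah has the highest bid, so Noah wins.
The second-highest bid is 46.3, so that is what Noah pays.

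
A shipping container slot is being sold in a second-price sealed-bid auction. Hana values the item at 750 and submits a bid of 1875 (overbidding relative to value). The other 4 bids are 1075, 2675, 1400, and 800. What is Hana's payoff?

Highest competing bid: 2675.
Hana's bid 1875 is not the highest, so Hana loses, pays nothing, and earns zero payoff.

Payoff = 0.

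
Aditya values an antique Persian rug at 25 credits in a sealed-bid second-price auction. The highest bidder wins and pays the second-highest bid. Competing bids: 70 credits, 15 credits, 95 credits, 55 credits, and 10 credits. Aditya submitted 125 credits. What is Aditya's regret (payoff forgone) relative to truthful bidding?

The highest competing bid is 95 credits.
Bidding truthfully at 25 credits: the top bid is 95 credits (a rival), so Aditya loses. Payoff = 0 credits.
Bidding 125 credits: Aditya has the top bid, wins, and pays the second-highest bid 95 credits. Payoff = 25 credits − 95 credits = -70 credits.
Regret = truthful payoff − actual payoff = 0 credits − -70 credits = 70 credits.
Deviating from a truthful bid can only lose payoff in a second-price auction — never gain.

Regret: 70 credits.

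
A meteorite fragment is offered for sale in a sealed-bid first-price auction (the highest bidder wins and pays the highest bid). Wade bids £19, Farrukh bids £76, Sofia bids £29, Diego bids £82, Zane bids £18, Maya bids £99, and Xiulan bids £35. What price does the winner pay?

The winner pays £99.

Bids in descending order: Maya £99; Diego £82; Farrukh £76; Xiulan £35; Sofia £29; Wade £19; Zane £18.
Maya is the highest bidder, so Maya wins.
Under the first-price rule, the price is the highest bid: £99.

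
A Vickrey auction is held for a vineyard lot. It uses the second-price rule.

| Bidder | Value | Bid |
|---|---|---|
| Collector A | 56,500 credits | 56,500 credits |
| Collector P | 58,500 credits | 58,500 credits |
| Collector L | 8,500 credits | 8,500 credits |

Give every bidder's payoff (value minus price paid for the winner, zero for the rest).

Ranking the bids: Collector P 58,500 credits, then Collector A 56,500 credits, then Collector L 8,500 credits.
Collector P has the top bid and wins; the price is the second-highest bid, 56,500 credits.
Collector P's payoff = 58,500 credits − 56,500 credits = 2,000 credits. All other bidders lose, so their payoff is 0.

Collector A 0 credits, Collector P 2,000 credits, Collector L 0 credits.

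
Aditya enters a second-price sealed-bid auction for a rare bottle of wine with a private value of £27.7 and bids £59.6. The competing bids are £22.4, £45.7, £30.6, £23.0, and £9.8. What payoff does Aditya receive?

Highest competing bid: £45.7.
Aditya's bid £59.6 is the highest overall, so Aditya wins and pays the second-highest bid, £45.7.
Payoff = value − price = £27.7 − £45.7 = -£18.0.

-£18.0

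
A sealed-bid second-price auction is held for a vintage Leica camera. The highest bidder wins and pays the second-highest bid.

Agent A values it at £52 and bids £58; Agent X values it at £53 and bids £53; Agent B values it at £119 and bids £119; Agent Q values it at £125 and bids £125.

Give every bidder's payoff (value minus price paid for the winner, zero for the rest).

Bids in descending order: Agent Q £125; Agent B £119; Agent A £58; Agent X £53.
Agent Q has the top bid and wins; the price is the second-highest bid, £119.
Agent Q's payoff = £125 − £119 = £6. All other bidders lose, so their payoff is 0.

Payoffs: Agent A £0, Agent X £0, Agent B £0, Agent Q £6.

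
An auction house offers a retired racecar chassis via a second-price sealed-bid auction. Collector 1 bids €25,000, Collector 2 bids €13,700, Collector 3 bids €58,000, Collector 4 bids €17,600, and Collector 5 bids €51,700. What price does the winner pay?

€51,700

Ranking the bids: Collector 3 €58,000, then Collector 5 €51,700, then Collector 1 €25,000, then Collector 4 €17,600, then Collector 2 €13,700.
Collector 3 has the highest bid, so Collector 3 wins.
The second-highest bid is €51,700, so that is what Collector 3 pays.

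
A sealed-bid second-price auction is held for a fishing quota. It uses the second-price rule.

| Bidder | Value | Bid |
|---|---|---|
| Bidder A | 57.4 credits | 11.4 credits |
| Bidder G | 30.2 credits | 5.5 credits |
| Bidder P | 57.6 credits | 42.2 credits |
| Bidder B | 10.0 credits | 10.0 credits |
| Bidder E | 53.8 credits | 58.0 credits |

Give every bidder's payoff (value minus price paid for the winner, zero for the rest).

Payoffs: Bidder A 0.0 credits, Bidder G 0.0 credits, Bidder P 0.0 credits, Bidder B 0.0 credits, Bidder E 11.6 credits.

Ordered from highest: Bidder E 58.0 credits > Bidder P 42.2 credits > Bidder A 11.4 credits > Bidder B 10.0 credits > Bidder G 5.5 credits.
Bidder E has the top bid and wins; the price is the second-highest bid, 42.2 credits.
Bidder E's payoff = 53.8 credits − 42.2 credits = 11.6 credits. All other bidders lose, so their payoff is 0.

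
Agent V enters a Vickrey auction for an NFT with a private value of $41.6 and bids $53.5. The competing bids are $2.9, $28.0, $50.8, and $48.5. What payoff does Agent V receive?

-$9.2

Highest competing bid: $50.8.
Agent V's bid $53.5 is the highest overall, so Agent V wins and pays the second-highest bid, $50.8.
Payoff = value − price = $41.6 − $50.8 = -$9.2.
Overbidding won the item at a price above value — truthful bidding would have avoided this loss.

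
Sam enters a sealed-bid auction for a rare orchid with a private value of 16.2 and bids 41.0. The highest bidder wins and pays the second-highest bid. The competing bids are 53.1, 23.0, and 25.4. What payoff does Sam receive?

Highest competing bid: 53.1.
Sam's bid 41.0 is not the highest, so Sam loses, pays nothing, and earns zero payoff.

0.0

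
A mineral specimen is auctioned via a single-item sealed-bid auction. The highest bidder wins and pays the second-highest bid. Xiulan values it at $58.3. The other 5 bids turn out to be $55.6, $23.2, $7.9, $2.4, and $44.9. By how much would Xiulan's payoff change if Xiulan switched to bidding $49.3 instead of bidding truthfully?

The highest competing bid is $55.6.
Bidding truthfully at $58.3: Xiulan has the top bid, wins, and pays the second-highest bid $55.6. Payoff = $58.3 − $55.6 = $2.7.
Bidding $49.3: the top bid is $55.6 (a rival), so Xiulan loses. Payoff = $0.0.
Change = $0.0 − $2.7 = -$2.7.
Deviating from a truthful bid can only lose payoff in a second-price auction — never gain.

-$2.7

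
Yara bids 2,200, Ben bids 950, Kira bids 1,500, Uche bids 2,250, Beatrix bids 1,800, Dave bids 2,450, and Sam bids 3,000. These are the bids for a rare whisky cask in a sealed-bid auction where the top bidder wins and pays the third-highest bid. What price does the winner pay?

2,250

Sorted high to low: Sam 3,000; Dave 2,450; Uche 2,250; Yara 2,200; Beatrix 1,800; Kira 1,500; Ben 950.
Sam is the highest bidder, so Sam wins.
Under the third-price rule, the price is the third-highest bid: 2,250.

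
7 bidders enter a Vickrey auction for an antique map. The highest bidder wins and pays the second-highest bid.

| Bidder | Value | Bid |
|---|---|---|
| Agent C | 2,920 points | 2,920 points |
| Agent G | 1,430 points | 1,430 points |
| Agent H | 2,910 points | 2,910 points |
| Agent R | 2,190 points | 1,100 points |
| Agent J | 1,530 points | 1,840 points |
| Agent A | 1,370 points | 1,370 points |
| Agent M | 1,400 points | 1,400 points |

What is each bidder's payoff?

Sorted high to low: Agent C 2,920 points, then Agent H 2,910 points, then Agent J 1,840 points, then Agent G 1,430 points, then Agent M 1,400 points, then Agent A 1,370 points, then Agent R 1,100 points.
Agent C has the top bid and wins; the price is the second-highest bid, 2,910 points.
Agent C's payoff = 2,920 points − 2,910 points = 10 points. All other bidders lose, so their payoff is 0.

Agent C 10 points, Agent G 0 points, Agent H 0 points, Agent R 0 points, Agent J 0 points, Agent A 0 points, Agent M 0 points.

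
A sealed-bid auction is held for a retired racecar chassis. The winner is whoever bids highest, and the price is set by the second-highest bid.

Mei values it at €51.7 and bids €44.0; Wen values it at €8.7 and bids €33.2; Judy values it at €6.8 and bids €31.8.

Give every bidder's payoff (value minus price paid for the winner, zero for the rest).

Mei €18.5, Wen €0.0, Judy €0.0.

Ordered from highest: Mei €44.0 > Wen €33.2 > Judy €31.8.
Mei has the top bid and wins; the price is the second-highest bid, €33.2.
Mei's payoff = €51.7 − €33.2 = €18.5. All other bidders lose, so their payoff is 0.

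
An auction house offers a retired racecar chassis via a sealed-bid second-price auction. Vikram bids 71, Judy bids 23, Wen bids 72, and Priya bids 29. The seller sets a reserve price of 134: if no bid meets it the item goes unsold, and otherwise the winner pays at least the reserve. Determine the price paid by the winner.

unsold

Ranking the bids: Wen 72 > Vikram 71 > Priya 29 > Judy 23.
The top bid 72 is below the reserve 134, so the item goes unsold and nothing is paid.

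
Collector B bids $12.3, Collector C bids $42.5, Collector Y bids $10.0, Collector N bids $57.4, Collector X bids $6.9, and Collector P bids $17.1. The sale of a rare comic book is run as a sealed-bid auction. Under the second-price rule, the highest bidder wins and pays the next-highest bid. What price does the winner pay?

Ranking the bids: Collector N $57.4, then Collector C $42.5, then Collector P $17.1, then Collector B $12.3, then Collector Y $10.0, then Collector X $6.9.
Collector N has the highest bid, so Collector N wins.
The second-highest bid is $42.5, so that is what Collector N pays.

The winner pays $42.5.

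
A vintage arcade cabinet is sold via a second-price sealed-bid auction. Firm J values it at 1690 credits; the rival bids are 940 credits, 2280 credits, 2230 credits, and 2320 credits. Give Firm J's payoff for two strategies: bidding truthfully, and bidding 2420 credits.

The highest competing bid is 2320 credits.
Bidding truthfully at 1690 credits: the top bid is 2320 credits (a rival), so Firm J loses. Payoff = 0 credits.
Bidding 2420 credits: Firm J has the top bid, wins, and pays the second-highest bid 2320 credits. Payoff = 1690 credits − 2320 credits = -630 credits.
Deviating from a truthful bid can only lose payoff in a second-price auction — never gain.

(a) 0 credits  (b) -630 credits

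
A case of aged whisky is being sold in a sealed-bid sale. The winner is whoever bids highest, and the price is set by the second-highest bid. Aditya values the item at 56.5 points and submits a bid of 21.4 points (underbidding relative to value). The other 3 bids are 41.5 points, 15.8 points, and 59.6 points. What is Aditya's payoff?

Payoff = 0.0 points.

Highest competing bid: 59.6 points.
Aditya's bid 21.4 points is not the highest, so Aditya loses, pays nothing, and earns zero payoff.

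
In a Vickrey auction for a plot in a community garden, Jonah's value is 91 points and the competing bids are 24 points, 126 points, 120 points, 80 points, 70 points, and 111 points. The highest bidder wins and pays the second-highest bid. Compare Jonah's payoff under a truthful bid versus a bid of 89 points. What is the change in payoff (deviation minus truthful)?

0 points

The highest competing bid is 126 points.
Bidding truthfully at 91 points: the top bid is 126 points (a rival), so Jonah loses. Payoff = 0 points.
Bidding 89 points: the top bid is 126 points (a rival), so Jonah loses. Payoff = 0 points.
Change = 0 points − 0 points = 0 points.
The bid only affects whether you win, not the price — here both bids land on the same side of the top rival bid, so the deviation is payoff-neutral.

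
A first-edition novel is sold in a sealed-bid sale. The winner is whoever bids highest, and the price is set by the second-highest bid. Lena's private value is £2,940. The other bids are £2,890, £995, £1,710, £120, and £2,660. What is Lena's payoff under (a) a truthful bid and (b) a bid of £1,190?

(a) £50  (b) £0

The highest competing bid is £2,890.
Bidding truthfully at £2,940: Lena has the top bid, wins, and pays the second-highest bid £2,890. Payoff = £2,940 − £2,890 = £50.
Bidding £1,190: the top bid is £2,890 (a rival), so Lena loses. Payoff = £0.
This is the dominant-strategy logic: truthful bidding weakly beats any alternative.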